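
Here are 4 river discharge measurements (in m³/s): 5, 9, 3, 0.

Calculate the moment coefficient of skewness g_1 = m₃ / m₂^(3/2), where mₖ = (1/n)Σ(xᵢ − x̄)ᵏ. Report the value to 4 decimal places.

x̄ = (5 + 9 + 3 + 0) / 4 = 4.2500
deviations (xᵢ − x̄): 0.7500, 4.7500, -1.2500, -4.2500
Σ(xᵢ − x̄)² = 42.7500 ⇒ m₂ = 42.7500/4 = 10.68750
Σ(xᵢ − x̄)³ = 28.8750 ⇒ m₃ = 28.8750/4 = 7.21875
m₂^(3/2) = 10.68750^(1.5) = 34.93930
g_1 = m₃ / m₂^(3/2) = 7.21875 / 34.93930 ≈ 0.2066

0.2066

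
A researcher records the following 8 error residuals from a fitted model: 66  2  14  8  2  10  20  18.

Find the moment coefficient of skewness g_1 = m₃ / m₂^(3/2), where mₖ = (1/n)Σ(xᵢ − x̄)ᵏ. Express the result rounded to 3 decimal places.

1.815

x̄ = (66 + 2 + 14 + 8 + 2 + 10 + 20 + 18) / 8 = 17.5000
deviations (xᵢ − x̄): 48.5000, -15.5000, -3.5000, -9.5000, -15.5000, -7.5000, 2.5000, 0.5000
Σ(xᵢ − x̄)² = 2998.0000 ⇒ m₂ = 2998.0000/8 = 374.75000
Σ(xᵢ − x̄)³ = 105330.0000 ⇒ m₃ = 105330.0000/8 = 13166.25000
m₂^(3/2) = 374.75000^(1.5) = 7254.58314
g_1 = m₃ / m₂^(3/2) = 13166.25000 / 7254.58314 ≈ 1.815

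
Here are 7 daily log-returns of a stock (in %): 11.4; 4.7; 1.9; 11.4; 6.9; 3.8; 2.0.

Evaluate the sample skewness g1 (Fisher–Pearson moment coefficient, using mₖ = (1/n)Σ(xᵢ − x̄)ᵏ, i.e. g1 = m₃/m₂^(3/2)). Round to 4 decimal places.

x̄ = (11.4 + 4.7 + 1.9 + 11.4 + 6.9 + 3.8 + 2.0) / 7 = 6.0143
deviations (xᵢ − x̄): 5.3857, -1.3143, -4.1143, 5.3857, 0.8857, -2.2143, -4.0143
Σ(xᵢ − x̄)² = 98.4686 ⇒ m₂ = 98.4686/7 = 14.06694
Σ(xᵢ − x̄)³ = 165.6709 ⇒ m₃ = 165.6709/7 = 23.66727
m₂^(3/2) = 14.06694^(1.5) = 52.75935
g1 = m₃ / m₂^(3/2) = 23.66727 / 52.75935 ≈ 0.4486

0.4486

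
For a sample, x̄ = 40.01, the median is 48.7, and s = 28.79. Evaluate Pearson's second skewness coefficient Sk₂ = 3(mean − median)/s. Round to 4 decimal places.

-0.9055

Sk₂ = 3(40.01 − 48.7) / 28.79 = 3 × -8.6900 / 28.79
    = -26.0700 / 28.79 ≈ -0.9055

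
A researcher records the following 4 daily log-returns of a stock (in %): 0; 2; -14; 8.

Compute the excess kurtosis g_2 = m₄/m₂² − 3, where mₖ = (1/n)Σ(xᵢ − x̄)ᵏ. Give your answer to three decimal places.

x̄ = -1.0000
Σ(xᵢ − x̄)² = 260.0000 ⇒ m₂ = 65.00000
Σ(xᵢ − x̄)⁴ = 35204.0000 ⇒ m₄ = 8801.00000
m₂² = 4225.00000
g_2 = m₄/m₂² − 3 = 2.08308 − 3 ≈ -0.917

-0.917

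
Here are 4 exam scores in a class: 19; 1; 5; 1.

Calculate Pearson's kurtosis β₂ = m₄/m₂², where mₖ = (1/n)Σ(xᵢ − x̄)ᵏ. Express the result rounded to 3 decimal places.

x̄ = 6.5000
Σ(xᵢ − x̄)² = 219.0000 ⇒ m₂ = 54.75000
Σ(xᵢ − x̄)⁴ = 26249.2500 ⇒ m₄ = 6562.31250
m₂² = 2997.56250
β₂ = m₄/m₂² = 6562.31250 / 2997.56250 ≈ 2.189

2.189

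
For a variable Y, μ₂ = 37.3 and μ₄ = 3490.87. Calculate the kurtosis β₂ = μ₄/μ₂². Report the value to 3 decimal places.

μ₂² = 37.3² = 1391.29000
μ₄/μ₂² = 3490.87 / 1391.29000 = 2.50909
β₂ ≈ 2.509

2.509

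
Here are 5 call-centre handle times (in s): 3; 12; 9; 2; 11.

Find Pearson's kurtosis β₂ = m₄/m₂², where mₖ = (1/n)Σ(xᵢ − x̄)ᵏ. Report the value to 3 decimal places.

1.272

x̄ = 7.4000
Σ(xᵢ − x̄)² = 85.2000 ⇒ m₂ = 17.04000
Σ(xᵢ − x̄)⁴ = 1847.3760 ⇒ m₄ = 369.47520
m₂² = 290.36160
β₂ = m₄/m₂² = 369.47520 / 290.36160 ≈ 1.272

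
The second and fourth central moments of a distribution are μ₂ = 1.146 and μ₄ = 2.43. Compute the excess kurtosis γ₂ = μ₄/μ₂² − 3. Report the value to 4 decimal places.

μ₂² = 1.146² = 1.31332
μ₄/μ₂² = 2.43 / 1.31332 = 1.85028
γ₂ = 1.85028 − 3 ≈ -1.1497

-1.1497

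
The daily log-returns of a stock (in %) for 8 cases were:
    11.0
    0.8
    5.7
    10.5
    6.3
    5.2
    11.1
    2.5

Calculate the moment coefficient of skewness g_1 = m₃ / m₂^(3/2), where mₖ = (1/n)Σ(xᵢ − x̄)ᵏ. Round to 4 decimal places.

-0.1109

x̄ = (11.0 + 0.8 + 5.7 + 10.5 + 6.3 + 5.2 + 11.1 + 2.5) / 8 = 6.6375
deviations (xᵢ − x̄): 4.3625, -5.8375, -0.9375, 3.8625, -0.3375, -1.4375, 4.4625, -4.1375
Σ(xᵢ − x̄)² = 108.1188 ⇒ m₂ = 108.1188/8 = 13.51484
Σ(xᵢ − x̄)³ = -44.0688 ⇒ m₃ = -44.0688/8 = -5.50860
m₂^(3/2) = 13.51484^(1.5) = 49.68400
g_1 = m₃ / m₂^(3/2) = -5.50860 / 49.68400 ≈ -0.1109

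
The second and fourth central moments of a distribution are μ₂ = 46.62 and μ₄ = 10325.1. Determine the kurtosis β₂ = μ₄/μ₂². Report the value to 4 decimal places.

4.7506

μ₂² = 46.62² = 2173.42440
μ₄/μ₂² = 10325.1 / 2173.42440 = 4.75061
β₂ ≈ 4.7506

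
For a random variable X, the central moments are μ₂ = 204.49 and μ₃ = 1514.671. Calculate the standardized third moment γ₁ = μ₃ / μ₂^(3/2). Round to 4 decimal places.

σ = √μ₂ = √204.49 = 14.30000
σ³ = μ₂^(3/2) = 2924.20700
γ₁ = μ₃/σ³ = 1514.671 / 2924.20700 ≈ 0.5180

0.5180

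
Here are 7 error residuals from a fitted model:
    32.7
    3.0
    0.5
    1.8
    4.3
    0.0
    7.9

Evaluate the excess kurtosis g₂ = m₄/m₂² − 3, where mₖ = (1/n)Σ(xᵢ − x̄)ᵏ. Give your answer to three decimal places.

1.678

x̄ = 7.1714
Σ(xᵢ − x̄)² = 802.6743 ⇒ m₂ = 114.66776
Σ(xᵢ − x̄)⁴ = 430552.7083 ⇒ m₄ = 61507.52976
m₂² = 13148.69406
g₂ = m₄/m₂² − 3 = 4.67784 − 3 ≈ 1.678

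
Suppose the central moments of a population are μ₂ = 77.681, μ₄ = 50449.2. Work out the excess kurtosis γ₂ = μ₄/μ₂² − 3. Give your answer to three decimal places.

μ₂² = 77.681² = 6034.33776
μ₄/μ₂² = 50449.2 / 6034.33776 = 8.36035
γ₂ = 8.36035 − 3 ≈ 5.360

5.360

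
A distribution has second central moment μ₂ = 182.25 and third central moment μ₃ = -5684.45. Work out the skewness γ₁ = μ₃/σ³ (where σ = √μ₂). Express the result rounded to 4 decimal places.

-2.3104

σ = √μ₂ = √182.25 = 13.50000
σ³ = μ₂^(3/2) = 2460.37500
γ₁ = μ₃/σ³ = -5684.45 / 2460.37500 ≈ -2.3104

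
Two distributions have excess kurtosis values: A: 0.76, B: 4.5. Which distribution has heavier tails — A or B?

Higher excess kurtosis ⇒ heavier tails relative to the normal distribution.
0.76 vs 4.5: the larger is 4.5, so B has heavier tails.

B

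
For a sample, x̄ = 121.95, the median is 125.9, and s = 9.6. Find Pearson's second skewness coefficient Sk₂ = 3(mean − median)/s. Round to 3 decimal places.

-1.234

Sk₂ = 3(121.95 − 125.9) / 9.6 = 3 × -3.9500 / 9.6
    = -11.8500 / 9.6 ≈ -1.234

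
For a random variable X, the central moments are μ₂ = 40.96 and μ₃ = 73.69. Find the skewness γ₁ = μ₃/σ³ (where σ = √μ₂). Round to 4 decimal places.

0.2811

σ = √μ₂ = √40.96 = 6.40000
σ³ = μ₂^(3/2) = 262.14400
γ₁ = μ₃/σ³ = 73.69 / 262.14400 ≈ 0.2811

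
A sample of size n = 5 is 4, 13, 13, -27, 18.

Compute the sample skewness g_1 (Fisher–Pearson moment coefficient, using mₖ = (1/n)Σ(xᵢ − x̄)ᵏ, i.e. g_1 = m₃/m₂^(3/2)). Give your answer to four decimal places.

-1.2317

x̄ = (4 + 13 + 13 - 27 + 18) / 5 = 4.2000
deviations (xᵢ − x̄): -0.2000, 8.8000, 8.8000, -31.2000, 13.8000
Σ(xᵢ − x̄)² = 1318.8000 ⇒ m₂ = 1318.8000/5 = 263.76000
Σ(xᵢ − x̄)³ = -26380.3200 ⇒ m₃ = -26380.3200/5 = -5276.06400
m₂^(3/2) = 263.76000^(1.5) = 4283.64430
g_1 = m₃ / m₂^(3/2) = -5276.06400 / 4283.64430 ≈ -1.2317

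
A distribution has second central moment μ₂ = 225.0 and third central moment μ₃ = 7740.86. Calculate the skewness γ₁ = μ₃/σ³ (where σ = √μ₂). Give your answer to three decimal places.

σ = √μ₂ = √225.0 = 15.00000
σ³ = μ₂^(3/2) = 3375.00000
γ₁ = μ₃/σ³ = 7740.86 / 3375.00000 ≈ 2.294

2.294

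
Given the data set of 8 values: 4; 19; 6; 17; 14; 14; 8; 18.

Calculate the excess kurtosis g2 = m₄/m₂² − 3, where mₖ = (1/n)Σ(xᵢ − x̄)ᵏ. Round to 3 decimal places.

x̄ = 12.5000
Σ(xᵢ − x̄)² = 232.0000 ⇒ m₂ = 29.00000
Σ(xᵢ − x̄)⁴ = 10535.5000 ⇒ m₄ = 1316.93750
m₂² = 841.00000
g2 = m₄/m₂² − 3 = 1.56592 − 3 ≈ -1.434

-1.434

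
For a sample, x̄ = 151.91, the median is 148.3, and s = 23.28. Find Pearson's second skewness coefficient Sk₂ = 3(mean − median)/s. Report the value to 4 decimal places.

0.4652

Sk₂ = 3(151.91 − 148.3) / 23.28 = 3 × 3.6100 / 23.28
    = 10.8300 / 23.28 ≈ 0.4652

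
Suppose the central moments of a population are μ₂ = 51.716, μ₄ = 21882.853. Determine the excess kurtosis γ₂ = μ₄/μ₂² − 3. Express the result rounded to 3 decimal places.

μ₂² = 51.716² = 2674.54466
μ₄/μ₂² = 21882.853 / 2674.54466 = 8.18190
γ₂ = 8.18190 − 3 ≈ 5.182

5.182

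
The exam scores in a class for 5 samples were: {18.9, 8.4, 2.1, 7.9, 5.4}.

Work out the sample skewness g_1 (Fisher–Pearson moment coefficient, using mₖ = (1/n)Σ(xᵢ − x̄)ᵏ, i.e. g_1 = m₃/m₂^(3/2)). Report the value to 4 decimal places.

0.9066

x̄ = (18.9 + 8.4 + 2.1 + 7.9 + 5.4) / 5 = 8.5400
deviations (xᵢ − x̄): 10.3600, -0.1400, -6.4400, -0.6400, -3.1400
Σ(xᵢ − x̄)² = 159.0920 ⇒ m₂ = 159.0920/5 = 31.81840
Σ(xᵢ − x̄)³ = 813.6206 ⇒ m₃ = 813.6206/5 = 162.72413
m₂^(3/2) = 31.81840^(1.5) = 179.48060
g_1 = m₃ / m₂^(3/2) = 162.72413 / 179.48060 ≈ 0.9066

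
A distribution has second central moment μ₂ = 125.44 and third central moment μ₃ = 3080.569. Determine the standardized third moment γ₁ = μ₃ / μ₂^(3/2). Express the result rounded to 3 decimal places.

2.193

σ = √μ₂ = √125.44 = 11.20000
σ³ = μ₂^(3/2) = 1404.92800
γ₁ = μ₃/σ³ = 3080.569 / 1404.92800 ≈ 2.193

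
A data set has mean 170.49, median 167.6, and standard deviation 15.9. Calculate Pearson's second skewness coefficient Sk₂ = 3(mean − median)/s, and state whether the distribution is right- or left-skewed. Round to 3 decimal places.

Sk₂ = 3(170.49 − 167.6) / 15.9 = 3 × 2.8900 / 15.9
    = 8.6700 / 15.9 ≈ 0.545
Sk₂ > 0 ⇒ mean > median ⇒ right-skewed (positive skew).

0.545, right-skewed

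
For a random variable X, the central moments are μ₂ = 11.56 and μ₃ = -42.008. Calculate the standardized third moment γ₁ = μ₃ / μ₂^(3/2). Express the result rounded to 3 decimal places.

σ = √μ₂ = √11.56 = 3.40000
σ³ = μ₂^(3/2) = 39.30400
γ₁ = μ₃/σ³ = -42.008 / 39.30400 ≈ -1.069

-1.069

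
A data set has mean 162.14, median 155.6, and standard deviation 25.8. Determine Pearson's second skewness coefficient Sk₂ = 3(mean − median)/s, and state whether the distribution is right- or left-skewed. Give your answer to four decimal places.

0.7605, right-skewed

Sk₂ = 3(162.14 − 155.6) / 25.8 = 3 × 6.5400 / 25.8
    = 19.6200 / 25.8 ≈ 0.7605
Sk₂ > 0 ⇒ mean > median ⇒ right-skewed (positive skew).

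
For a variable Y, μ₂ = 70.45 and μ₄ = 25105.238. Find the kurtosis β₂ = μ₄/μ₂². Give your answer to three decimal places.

μ₂² = 70.45² = 4963.20250
μ₄/μ₂² = 25105.238 / 4963.20250 = 5.05827
β₂ ≈ 5.058

5.058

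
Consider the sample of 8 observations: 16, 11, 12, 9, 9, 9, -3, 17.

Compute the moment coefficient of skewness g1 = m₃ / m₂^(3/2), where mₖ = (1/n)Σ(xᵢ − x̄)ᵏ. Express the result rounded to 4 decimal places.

-1.0885

x̄ = (16 + 11 + 12 + 9 + 9 + 9 - 3 + 17) / 8 = 10.0000
deviations (xᵢ − x̄): 6.0000, 1.0000, 2.0000, -1.0000, -1.0000, -1.0000, -13.0000, 7.0000
Σ(xᵢ − x̄)² = 262.0000 ⇒ m₂ = 262.0000/8 = 32.75000
Σ(xᵢ − x̄)³ = -1632.0000 ⇒ m₃ = -1632.0000/8 = -204.00000
m₂^(3/2) = 32.75000^(1.5) = 187.42044
g1 = m₃ / m₂^(3/2) = -204.00000 / 187.42044 ≈ -1.0885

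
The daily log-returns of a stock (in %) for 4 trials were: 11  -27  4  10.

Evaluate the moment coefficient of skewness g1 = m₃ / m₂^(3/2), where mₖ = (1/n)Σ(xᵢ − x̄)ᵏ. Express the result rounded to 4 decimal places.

-1.0568

x̄ = (11 - 27 + 4 + 10) / 4 = -0.5000
deviations (xᵢ − x̄): 11.5000, -26.5000, 4.5000, 10.5000
Σ(xᵢ − x̄)² = 965.0000 ⇒ m₂ = 965.0000/4 = 241.25000
Σ(xᵢ − x̄)³ = -15840.0000 ⇒ m₃ = -15840.0000/4 = -3960.00000
m₂^(3/2) = 241.25000^(1.5) = 3747.14918
g1 = m₃ / m₂^(3/2) = -3960.00000 / 3747.14918 ≈ -1.0568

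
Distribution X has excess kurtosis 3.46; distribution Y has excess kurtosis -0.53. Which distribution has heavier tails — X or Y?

X

Higher excess kurtosis ⇒ heavier tails relative to the normal distribution.
3.46 vs -0.53: the larger is 3.46, so X has heavier tails. (X is leptokurtic — heavier-than-normal tails; the other is platykurtic.)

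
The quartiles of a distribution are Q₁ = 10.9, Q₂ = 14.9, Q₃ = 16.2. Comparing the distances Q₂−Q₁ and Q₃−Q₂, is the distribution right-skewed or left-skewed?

Q₂ − Q₁ = 4.0;  Q₃ − Q₂ = 1.3
Q₂ − Q₁ > Q₃ − Q₂ ⇒ the lower half is more spread out ⇒ left-skewed.

left-skewed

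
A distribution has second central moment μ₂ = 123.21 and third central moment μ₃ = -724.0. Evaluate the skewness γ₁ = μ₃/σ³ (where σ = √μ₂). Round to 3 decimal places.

σ = √μ₂ = √123.21 = 11.10000
σ³ = μ₂^(3/2) = 1367.63100
γ₁ = μ₃/σ³ = -724.0 / 1367.63100 ≈ -0.529

-0.529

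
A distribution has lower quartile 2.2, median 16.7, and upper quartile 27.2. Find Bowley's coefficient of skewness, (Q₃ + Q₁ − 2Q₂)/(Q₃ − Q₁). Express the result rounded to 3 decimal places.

numerator: Q₃ + Q₁ − 2Q₂ = 27.2 + 2.2 − 2×16.7 = -4.0000
denominator: Q₃ − Q₁ = 27.2 − 2.2 = 25.0000
Bowley skewness = -4.0000 / 25.0000 ≈ -0.160

-0.160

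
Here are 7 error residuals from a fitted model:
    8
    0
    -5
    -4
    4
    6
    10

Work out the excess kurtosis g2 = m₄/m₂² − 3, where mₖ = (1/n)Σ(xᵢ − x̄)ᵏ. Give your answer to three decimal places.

x̄ = 2.7143
Σ(xᵢ − x̄)² = 205.4286 ⇒ m₂ = 29.34694
Σ(xᵢ − x̄)⁴ = 9345.6152 ⇒ m₄ = 1335.08788
m₂² = 861.24282
g2 = m₄/m₂² − 3 = 1.55019 − 3 ≈ -1.450

-1.450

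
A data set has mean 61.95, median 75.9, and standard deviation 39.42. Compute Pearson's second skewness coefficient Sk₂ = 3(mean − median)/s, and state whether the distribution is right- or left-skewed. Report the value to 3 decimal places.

Sk₂ = 3(61.95 − 75.9) / 39.42 = 3 × -13.9500 / 39.42
    = -41.8500 / 39.42 ≈ -1.062
Sk₂ < 0 ⇒ mean < median ⇒ left-skewed (negative skew).

-1.062, left-skewed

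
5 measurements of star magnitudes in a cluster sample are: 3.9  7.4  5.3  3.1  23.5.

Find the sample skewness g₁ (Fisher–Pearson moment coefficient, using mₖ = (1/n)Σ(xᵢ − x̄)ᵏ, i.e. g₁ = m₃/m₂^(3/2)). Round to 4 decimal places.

1.3663

x̄ = (3.9 + 7.4 + 5.3 + 3.1 + 23.5) / 5 = 8.6400
deviations (xᵢ − x̄): -4.7400, -1.2400, -3.3400, -5.5400, 14.8600
Σ(xᵢ − x̄)² = 286.6720 ⇒ m₂ = 286.6720/5 = 57.33440
Σ(xᵢ − x̄)³ = 2965.6850 ⇒ m₃ = 2965.6850/5 = 593.13701
m₂^(3/2) = 57.33440^(1.5) = 434.13311
g₁ = m₃ / m₂^(3/2) = 593.13701 / 434.13311 ≈ 1.3663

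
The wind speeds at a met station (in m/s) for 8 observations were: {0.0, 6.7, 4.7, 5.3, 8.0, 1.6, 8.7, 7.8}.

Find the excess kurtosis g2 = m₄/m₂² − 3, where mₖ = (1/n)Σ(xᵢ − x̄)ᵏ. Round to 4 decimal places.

x̄ = 5.3500
Σ(xᵢ − x̄)² = 69.1800 ⇒ m₂ = 8.64750
Σ(xᵢ − x̄)⁴ = 1231.7914 ⇒ m₄ = 153.97393
m₂² = 74.77926
g2 = m₄/m₂² − 3 = 2.05905 − 3 ≈ -0.9410

-0.9410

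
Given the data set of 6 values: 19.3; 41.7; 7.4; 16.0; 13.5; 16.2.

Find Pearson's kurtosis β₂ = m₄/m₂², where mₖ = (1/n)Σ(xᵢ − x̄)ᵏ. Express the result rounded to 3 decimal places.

3.508

x̄ = 19.0167
Σ(xᵢ − x̄)² = 697.0283 ⇒ m₂ = 116.17139
Σ(xᵢ − x̄)⁴ = 284027.4831 ⇒ m₄ = 47337.91386
m₂² = 13495.79160
β₂ = m₄/m₂² = 47337.91386 / 13495.79160 ≈ 3.508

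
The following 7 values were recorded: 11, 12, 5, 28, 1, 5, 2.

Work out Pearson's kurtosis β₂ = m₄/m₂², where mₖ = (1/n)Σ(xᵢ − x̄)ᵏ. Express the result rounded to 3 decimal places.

x̄ = 9.1429
Σ(xᵢ − x̄)² = 518.8571 ⇒ m₂ = 74.12245
Σ(xᵢ − x̄)⁴ = 134112.8280 ⇒ m₄ = 19158.97543
m₂² = 5494.13744
β₂ = m₄/m₂² = 19158.97543 / 5494.13744 ≈ 3.487

3.487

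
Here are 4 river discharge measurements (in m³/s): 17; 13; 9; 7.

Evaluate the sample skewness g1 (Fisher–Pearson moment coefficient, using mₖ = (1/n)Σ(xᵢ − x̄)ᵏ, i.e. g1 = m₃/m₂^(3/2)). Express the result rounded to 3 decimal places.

0.278

x̄ = (17 + 13 + 9 + 7) / 4 = 11.5000
deviations (xᵢ − x̄): 5.5000, 1.5000, -2.5000, -4.5000
Σ(xᵢ − x̄)² = 59.0000 ⇒ m₂ = 59.0000/4 = 14.75000
Σ(xᵢ − x̄)³ = 63.0000 ⇒ m₃ = 63.0000/4 = 15.75000
m₂^(3/2) = 14.75000^(1.5) = 56.64845
g1 = m₃ / m₂^(3/2) = 15.75000 / 56.64845 ≈ 0.278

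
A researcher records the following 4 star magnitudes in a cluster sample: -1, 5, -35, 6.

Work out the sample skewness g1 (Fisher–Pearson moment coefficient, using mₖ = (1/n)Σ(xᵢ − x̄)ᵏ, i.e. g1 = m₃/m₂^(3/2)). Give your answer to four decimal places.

-1.0708

x̄ = (-1 + 5 - 35 + 6) / 4 = -6.2500
deviations (xᵢ − x̄): 5.2500, 11.2500, -28.7500, 12.2500
Σ(xᵢ − x̄)² = 1130.7500 ⇒ m₂ = 1130.7500/4 = 282.68750
Σ(xᵢ − x̄)³ = -20356.8750 ⇒ m₃ = -20356.8750/4 = -5089.21875
m₂^(3/2) = 282.68750^(1.5) = 4752.91347
g1 = m₃ / m₂^(3/2) = -5089.21875 / 4752.91347 ≈ -1.0708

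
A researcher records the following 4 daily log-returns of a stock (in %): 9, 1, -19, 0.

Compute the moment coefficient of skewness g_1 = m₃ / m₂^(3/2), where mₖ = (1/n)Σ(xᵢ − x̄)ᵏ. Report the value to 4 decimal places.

x̄ = (9 + 1 - 19 + 0) / 4 = -2.2500
deviations (xᵢ − x̄): 11.2500, 3.2500, -16.7500, 2.2500
Σ(xᵢ − x̄)² = 422.7500 ⇒ m₂ = 422.7500/4 = 105.68750
Σ(xᵢ − x̄)³ = -3229.8750 ⇒ m₃ = -3229.8750/4 = -807.46875
m₂^(3/2) = 105.68750^(1.5) = 1086.51428
g_1 = m₃ / m₂^(3/2) = -807.46875 / 1086.51428 ≈ -0.7432

-0.7432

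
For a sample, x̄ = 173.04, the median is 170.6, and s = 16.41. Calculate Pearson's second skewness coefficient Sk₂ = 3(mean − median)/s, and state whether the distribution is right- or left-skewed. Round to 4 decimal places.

0.4461, right-skewed

Sk₂ = 3(173.04 − 170.6) / 16.41 = 3 × 2.4400 / 16.41
    = 7.3200 / 16.41 ≈ 0.4461
Sk₂ > 0 ⇒ mean > median ⇒ right-skewed (positive skew).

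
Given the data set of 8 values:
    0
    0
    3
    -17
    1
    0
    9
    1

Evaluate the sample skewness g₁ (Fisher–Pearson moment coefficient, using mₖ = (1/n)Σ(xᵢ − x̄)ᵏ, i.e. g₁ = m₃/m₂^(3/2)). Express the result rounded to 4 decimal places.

x̄ = (0 + 0 + 3 - 17 + 1 + 0 + 9 + 1) / 8 = -0.3750
deviations (xᵢ − x̄): 0.3750, 0.3750, 3.3750, -16.6250, 1.3750, 0.3750, 9.3750, 1.3750
Σ(xᵢ − x̄)² = 379.8750 ⇒ m₂ = 379.8750/8 = 47.48438
Σ(xᵢ − x̄)³ = -3727.2188 ⇒ m₃ = -3727.2188/8 = -465.90234
m₂^(3/2) = 47.48438^(1.5) = 327.20964
g₁ = m₃ / m₂^(3/2) = -465.90234 / 327.20964 ≈ -1.4239

-1.4239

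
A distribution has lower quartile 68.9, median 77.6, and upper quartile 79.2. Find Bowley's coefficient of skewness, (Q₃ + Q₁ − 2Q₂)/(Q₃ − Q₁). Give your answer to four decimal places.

numerator: Q₃ + Q₁ − 2Q₂ = 79.2 + 68.9 − 2×77.6 = -7.1000
denominator: Q₃ − Q₁ = 79.2 − 68.9 = 10.3000
Bowley skewness = -7.1000 / 10.3000 ≈ -0.6893

-0.6893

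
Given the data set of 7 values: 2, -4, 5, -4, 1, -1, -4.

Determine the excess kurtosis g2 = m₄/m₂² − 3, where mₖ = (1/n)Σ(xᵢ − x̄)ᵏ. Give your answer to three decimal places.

x̄ = -0.7143
Σ(xᵢ − x̄)² = 75.4286 ⇒ m₂ = 10.77551
Σ(xᵢ − x̄)⁴ = 1478.7988 ⇒ m₄ = 211.25698
m₂² = 116.11162
g2 = m₄/m₂² − 3 = 1.81943 − 3 ≈ -1.181

-1.181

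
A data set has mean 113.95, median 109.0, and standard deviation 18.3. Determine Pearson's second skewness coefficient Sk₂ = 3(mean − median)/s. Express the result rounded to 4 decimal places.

Sk₂ = 3(113.95 − 109.0) / 18.3 = 3 × 4.9500 / 18.3
    = 14.8500 / 18.3 ≈ 0.8115

0.8115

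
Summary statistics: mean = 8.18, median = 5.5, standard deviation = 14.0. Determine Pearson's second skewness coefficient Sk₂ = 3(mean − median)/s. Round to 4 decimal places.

Sk₂ = 3(8.18 − 5.5) / 14.0 = 3 × 2.6800 / 14.0
    = 8.0400 / 14.0 ≈ 0.5743

0.5743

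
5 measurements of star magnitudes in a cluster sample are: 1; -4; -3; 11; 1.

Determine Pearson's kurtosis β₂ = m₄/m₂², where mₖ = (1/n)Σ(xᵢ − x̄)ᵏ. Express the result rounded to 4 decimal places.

x̄ = 1.2000
Σ(xᵢ − x̄)² = 140.8000 ⇒ m₂ = 28.16000
Σ(xᵢ − x̄)⁴ = 10266.0160 ⇒ m₄ = 2053.20320
m₂² = 792.98560
β₂ = m₄/m₂² = 2053.20320 / 792.98560 ≈ 2.5892

2.5892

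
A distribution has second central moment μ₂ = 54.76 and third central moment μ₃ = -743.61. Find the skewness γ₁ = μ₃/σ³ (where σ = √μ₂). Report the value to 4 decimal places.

σ = √μ₂ = √54.76 = 7.40000
σ³ = μ₂^(3/2) = 405.22400
γ₁ = μ₃/σ³ = -743.61 / 405.22400 ≈ -1.8351

-1.8351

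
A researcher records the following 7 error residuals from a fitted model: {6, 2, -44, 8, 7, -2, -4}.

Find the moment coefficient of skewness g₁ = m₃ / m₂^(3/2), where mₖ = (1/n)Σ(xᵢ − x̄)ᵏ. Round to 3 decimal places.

x̄ = (6 + 2 - 44 + 8 + 7 - 2 - 4) / 7 = -3.8571
deviations (xᵢ − x̄): 9.8571, 5.8571, -40.1429, 11.8571, 10.8571, 1.8571, -0.1429
Σ(xᵢ − x̄)² = 2004.8571 ⇒ m₂ = 2004.8571/7 = 286.40816
Σ(xᵢ − x̄)³ = -60576.2449 ⇒ m₃ = -60576.2449/7 = -8653.74927
m₂^(3/2) = 286.40816^(1.5) = 4847.05657
g₁ = m₃ / m₂^(3/2) = -8653.74927 / 4847.05657 ≈ -1.785

-1.785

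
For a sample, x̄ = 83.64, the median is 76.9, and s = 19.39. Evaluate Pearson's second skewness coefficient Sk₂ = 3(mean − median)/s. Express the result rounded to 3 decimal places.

Sk₂ = 3(83.64 − 76.9) / 19.39 = 3 × 6.7400 / 19.39
    = 20.2200 / 19.39 ≈ 1.043

1.043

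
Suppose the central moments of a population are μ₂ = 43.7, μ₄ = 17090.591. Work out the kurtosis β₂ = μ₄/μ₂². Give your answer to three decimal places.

μ₂² = 43.7² = 1909.69000
μ₄/μ₂² = 17090.591 / 1909.69000 = 8.94941
β₂ ≈ 8.949

8.949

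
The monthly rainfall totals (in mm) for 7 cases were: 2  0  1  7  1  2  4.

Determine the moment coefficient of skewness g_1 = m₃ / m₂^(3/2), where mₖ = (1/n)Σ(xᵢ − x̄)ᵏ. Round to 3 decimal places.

x̄ = (2 + 0 + 1 + 7 + 1 + 2 + 4) / 7 = 2.4286
deviations (xᵢ − x̄): -0.4286, -2.4286, -1.4286, 4.5714, -1.4286, -0.4286, 1.5714
Σ(xᵢ − x̄)² = 33.7143 ⇒ m₂ = 33.7143/7 = 4.81633
Σ(xᵢ − x̄)³ = 79.1020 ⇒ m₃ = 79.1020/7 = 11.30029
m₂^(3/2) = 4.81633^(1.5) = 10.56997
g_1 = m₃ / m₂^(3/2) = 11.30029 / 10.56997 ≈ 1.069

1.069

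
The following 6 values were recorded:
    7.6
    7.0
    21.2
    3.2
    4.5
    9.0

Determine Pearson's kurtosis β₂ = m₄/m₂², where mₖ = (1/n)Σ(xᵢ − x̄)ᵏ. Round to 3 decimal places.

x̄ = 8.7500
Σ(xᵢ − x̄)² = 208.3150 ⇒ m₂ = 34.71917
Σ(xᵢ − x̄)⁴ = 25311.9547 ⇒ m₄ = 4218.65912
m₂² = 1205.42053
β₂ = m₄/m₂² = 4218.65912 / 1205.42053 ≈ 3.500

3.500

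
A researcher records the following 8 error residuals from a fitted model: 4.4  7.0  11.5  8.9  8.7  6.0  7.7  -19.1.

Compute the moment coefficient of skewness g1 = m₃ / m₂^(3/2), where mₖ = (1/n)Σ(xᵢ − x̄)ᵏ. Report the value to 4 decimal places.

x̄ = (4.4 + 7.0 + 11.5 + 8.9 + 8.7 + 6.0 + 7.7 - 19.1) / 8 = 4.3875
deviations (xᵢ − x̄): 0.0125, 2.6125, 7.1125, 4.5125, 4.3125, 1.6125, 3.3125, -23.4875
Σ(xᵢ − x̄)² = 661.6088 ⇒ m₂ = 661.6088/8 = 82.70109
Σ(xᵢ − x̄)³ = -12366.9127 ⇒ m₃ = -12366.9127/8 = -1545.86408
m₂^(3/2) = 82.70109^(1.5) = 752.08492
g1 = m₃ / m₂^(3/2) = -1545.86408 / 752.08492 ≈ -2.0554

-2.0554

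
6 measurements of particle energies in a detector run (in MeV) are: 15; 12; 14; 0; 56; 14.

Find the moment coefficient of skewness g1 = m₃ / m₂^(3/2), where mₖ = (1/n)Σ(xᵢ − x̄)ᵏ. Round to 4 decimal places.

x̄ = (15 + 12 + 14 + 0 + 56 + 14) / 6 = 18.5000
deviations (xᵢ − x̄): -3.5000, -6.5000, -4.5000, -18.5000, 37.5000, -4.5000
Σ(xᵢ − x̄)² = 1843.5000 ⇒ m₂ = 1843.5000/6 = 307.25000
Σ(xᵢ − x̄)³ = 45903.0000 ⇒ m₃ = 45903.0000/6 = 7650.50000
m₂^(3/2) = 307.25000^(1.5) = 5385.64642
g1 = m₃ / m₂^(3/2) = 7650.50000 / 5385.64642 ≈ 1.4205

1.4205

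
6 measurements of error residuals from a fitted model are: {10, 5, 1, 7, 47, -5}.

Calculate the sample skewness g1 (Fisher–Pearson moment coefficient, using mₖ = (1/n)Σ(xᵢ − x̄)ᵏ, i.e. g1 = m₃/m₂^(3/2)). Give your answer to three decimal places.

x̄ = (10 + 5 + 1 + 7 + 47 - 5) / 6 = 10.8333
deviations (xᵢ − x̄): -0.8333, -5.8333, -9.8333, -3.8333, 36.1667, -15.8333
Σ(xᵢ − x̄)² = 1704.8333 ⇒ m₂ = 1704.8333/6 = 284.13889
Σ(xᵢ − x̄)³ = 42131.4444 ⇒ m₃ = 42131.4444/6 = 7021.90741
m₂^(3/2) = 284.13889^(1.5) = 4789.56440
g1 = m₃ / m₂^(3/2) = 7021.90741 / 4789.56440 ≈ 1.466

1.466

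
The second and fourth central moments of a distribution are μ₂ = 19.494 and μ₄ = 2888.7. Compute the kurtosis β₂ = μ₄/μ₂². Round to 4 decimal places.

7.6015

μ₂² = 19.494² = 380.01604
μ₄/μ₂² = 2888.7 / 380.01604 = 7.60152
β₂ ≈ 7.6015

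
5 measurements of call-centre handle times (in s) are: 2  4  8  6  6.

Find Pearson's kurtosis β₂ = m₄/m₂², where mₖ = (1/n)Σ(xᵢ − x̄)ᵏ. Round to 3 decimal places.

1.956

x̄ = 5.2000
Σ(xᵢ − x̄)² = 20.8000 ⇒ m₂ = 4.16000
Σ(xᵢ − x̄)⁴ = 169.2160 ⇒ m₄ = 33.84320
m₂² = 17.30560
β₂ = m₄/m₂² = 33.84320 / 17.30560 ≈ 1.956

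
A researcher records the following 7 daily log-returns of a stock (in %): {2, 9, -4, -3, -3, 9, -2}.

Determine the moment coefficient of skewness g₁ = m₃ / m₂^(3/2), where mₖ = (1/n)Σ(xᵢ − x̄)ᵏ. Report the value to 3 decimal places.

x̄ = (2 + 9 - 4 - 3 - 3 + 9 - 2) / 7 = 1.1429
deviations (xᵢ − x̄): 0.8571, 7.8571, -5.1429, -4.1429, -4.1429, 7.8571, -3.1429
Σ(xᵢ − x̄)² = 194.8571 ⇒ m₂ = 194.8571/7 = 27.83673
Σ(xᵢ − x̄)³ = 661.4694 ⇒ m₃ = 661.4694/7 = 94.49563
m₂^(3/2) = 27.83673^(1.5) = 146.86809
g₁ = m₃ / m₂^(3/2) = 94.49563 / 146.86809 ≈ 0.643

0.643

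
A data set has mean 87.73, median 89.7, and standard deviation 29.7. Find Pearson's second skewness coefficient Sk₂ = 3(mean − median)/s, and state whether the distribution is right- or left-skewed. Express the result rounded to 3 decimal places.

Sk₂ = 3(87.73 − 89.7) / 29.7 = 3 × -1.9700 / 29.7
    = -5.9100 / 29.7 ≈ -0.199
Sk₂ < 0 ⇒ mean < median ⇒ left-skewed (negative skew).

-0.199, left-skewed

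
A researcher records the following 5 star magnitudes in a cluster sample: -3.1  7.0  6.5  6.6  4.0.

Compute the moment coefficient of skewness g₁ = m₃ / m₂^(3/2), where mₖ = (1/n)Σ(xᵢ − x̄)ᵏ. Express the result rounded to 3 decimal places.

x̄ = (-3.1 + 7.0 + 6.5 + 6.6 + 4.0) / 5 = 4.2000
deviations (xᵢ − x̄): -7.3000, 2.8000, 2.3000, 2.4000, -0.2000
Σ(xᵢ − x̄)² = 72.2200 ⇒ m₂ = 72.2200/5 = 14.44400
Σ(xᵢ − x̄)³ = -341.0820 ⇒ m₃ = -341.0820/5 = -68.21640
m₂^(3/2) = 14.44400^(1.5) = 54.89480
g₁ = m₃ / m₂^(3/2) = -68.21640 / 54.89480 ≈ -1.243

-1.243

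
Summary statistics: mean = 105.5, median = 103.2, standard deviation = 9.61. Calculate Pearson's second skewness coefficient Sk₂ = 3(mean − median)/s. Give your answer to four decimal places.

0.7180

Sk₂ = 3(105.5 − 103.2) / 9.61 = 3 × 2.3000 / 9.61
    = 6.9000 / 9.61 ≈ 0.7180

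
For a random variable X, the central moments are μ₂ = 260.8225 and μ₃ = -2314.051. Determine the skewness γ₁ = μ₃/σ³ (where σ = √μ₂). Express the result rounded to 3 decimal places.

σ = √μ₂ = √260.8225 = 16.15000
σ³ = μ₂^(3/2) = 4212.28338
γ₁ = μ₃/σ³ = -2314.051 / 4212.28338 ≈ -0.549

-0.549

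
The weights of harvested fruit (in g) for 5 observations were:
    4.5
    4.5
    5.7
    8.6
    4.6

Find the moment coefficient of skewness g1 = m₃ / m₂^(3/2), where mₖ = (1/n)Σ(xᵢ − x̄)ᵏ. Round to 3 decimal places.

x̄ = (4.5 + 4.5 + 5.7 + 8.6 + 4.6) / 5 = 5.5800
deviations (xᵢ − x̄): -1.0800, -1.0800, 0.1200, 3.0200, -0.9800
Σ(xᵢ − x̄)² = 12.4280 ⇒ m₂ = 12.4280/5 = 2.48560
Σ(xᵢ − x̄)³ = 24.0847 ⇒ m₃ = 24.0847/5 = 4.81694
m₂^(3/2) = 2.48560^(1.5) = 3.91874
g1 = m₃ / m₂^(3/2) = 4.81694 / 3.91874 ≈ 1.229

1.229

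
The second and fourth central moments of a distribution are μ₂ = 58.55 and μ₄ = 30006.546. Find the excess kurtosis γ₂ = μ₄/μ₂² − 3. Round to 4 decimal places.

μ₂² = 58.55² = 3428.10250
μ₄/μ₂² = 30006.546 / 3428.10250 = 8.75311
γ₂ = 8.75311 − 3 ≈ 5.7531

5.7531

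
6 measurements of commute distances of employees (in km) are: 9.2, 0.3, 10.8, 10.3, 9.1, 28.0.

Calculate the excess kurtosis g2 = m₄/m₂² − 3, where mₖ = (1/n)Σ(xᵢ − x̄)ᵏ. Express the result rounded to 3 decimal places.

0.302

x̄ = 11.2833
Σ(xᵢ − x̄)² = 410.3883 ⇒ m₂ = 68.39806
Σ(xᵢ − x̄)⁴ = 92685.6142 ⇒ m₄ = 15447.60237
m₂² = 4678.29400
g2 = m₄/m₂² − 3 = 3.30197 − 3 ≈ 0.302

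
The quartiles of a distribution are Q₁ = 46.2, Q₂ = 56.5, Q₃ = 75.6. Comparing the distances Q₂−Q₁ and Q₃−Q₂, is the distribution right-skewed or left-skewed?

Q₂ − Q₁ = 10.3;  Q₃ − Q₂ = 19.1
Q₃ − Q₂ > Q₂ − Q₁ ⇒ the upper half is more spread out ⇒ right-skewed.

right-skewed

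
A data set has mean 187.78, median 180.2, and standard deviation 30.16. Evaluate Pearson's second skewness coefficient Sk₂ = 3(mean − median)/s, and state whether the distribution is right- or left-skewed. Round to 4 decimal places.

Sk₂ = 3(187.78 − 180.2) / 30.16 = 3 × 7.5800 / 30.16
    = 22.7400 / 30.16 ≈ 0.7540
Sk₂ > 0 ⇒ mean > median ⇒ right-skewed (positive skew).

0.7540, right-skewed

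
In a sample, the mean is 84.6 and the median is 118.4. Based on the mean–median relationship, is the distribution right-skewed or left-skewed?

mean − median = 84.6 − 118.4 = -33.8
mean < median ⇒ the longer tail is on the left ⇒ left-skewed (negatively skewed).

left-skewed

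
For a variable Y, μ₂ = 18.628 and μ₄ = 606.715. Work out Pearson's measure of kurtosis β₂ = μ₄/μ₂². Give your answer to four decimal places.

μ₂² = 18.628² = 347.00238
μ₄/μ₂² = 606.715 / 347.00238 = 1.74845
β₂ ≈ 1.7484

1.7484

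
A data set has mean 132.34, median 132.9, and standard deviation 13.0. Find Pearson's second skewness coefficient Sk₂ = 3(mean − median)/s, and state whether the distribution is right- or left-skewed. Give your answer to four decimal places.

-0.1292, left-skewed

Sk₂ = 3(132.34 − 132.9) / 13.0 = 3 × -0.5600 / 13.0
    = -1.6800 / 13.0 ≈ -0.1292
Sk₂ < 0 ⇒ mean < median ⇒ left-skewed (negative skew).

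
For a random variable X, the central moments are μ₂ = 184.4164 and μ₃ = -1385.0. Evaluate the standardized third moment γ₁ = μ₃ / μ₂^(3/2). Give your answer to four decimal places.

σ = √μ₂ = √184.4164 = 13.58000
σ³ = μ₂^(3/2) = 2504.37471
γ₁ = μ₃/σ³ = -1385.0 / 2504.37471 ≈ -0.5530

-0.5530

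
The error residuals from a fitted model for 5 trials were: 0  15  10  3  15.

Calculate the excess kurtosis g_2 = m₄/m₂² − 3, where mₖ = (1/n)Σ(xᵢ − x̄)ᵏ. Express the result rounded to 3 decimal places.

-1.629

x̄ = 8.6000
Σ(xᵢ − x̄)² = 189.2000 ⇒ m₂ = 37.84000
Σ(xᵢ − x̄)⁴ = 9812.8160 ⇒ m₄ = 1962.56320
m₂² = 1431.86560
g_2 = m₄/m₂² − 3 = 1.37063 − 3 ≈ -1.629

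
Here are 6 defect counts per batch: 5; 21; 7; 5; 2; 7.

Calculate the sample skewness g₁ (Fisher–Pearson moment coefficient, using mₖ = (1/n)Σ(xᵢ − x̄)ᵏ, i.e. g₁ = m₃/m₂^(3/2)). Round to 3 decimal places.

x̄ = (5 + 21 + 7 + 5 + 2 + 7) / 6 = 7.8333
deviations (xᵢ − x̄): -2.8333, 13.1667, -0.8333, -2.8333, -5.8333, -0.8333
Σ(xᵢ − x̄)² = 224.8333 ⇒ m₂ = 224.8333/6 = 37.47222
Σ(xᵢ − x̄)³ = 2037.4444 ⇒ m₃ = 2037.4444/6 = 339.57407
m₂^(3/2) = 37.47222^(1.5) = 229.38456
g₁ = m₃ / m₂^(3/2) = 339.57407 / 229.38456 ≈ 1.480

1.480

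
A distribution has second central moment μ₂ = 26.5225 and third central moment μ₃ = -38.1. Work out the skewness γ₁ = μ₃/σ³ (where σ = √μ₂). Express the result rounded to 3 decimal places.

σ = √μ₂ = √26.5225 = 5.15000
σ³ = μ₂^(3/2) = 136.59088
γ₁ = μ₃/σ³ = -38.1 / 136.59088 ≈ -0.279

-0.279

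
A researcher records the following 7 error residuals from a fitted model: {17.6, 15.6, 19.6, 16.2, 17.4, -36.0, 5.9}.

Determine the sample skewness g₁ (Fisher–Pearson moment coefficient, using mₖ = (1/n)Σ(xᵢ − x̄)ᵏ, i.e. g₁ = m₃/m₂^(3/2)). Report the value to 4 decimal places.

x̄ = (17.6 + 15.6 + 19.6 + 16.2 + 17.4 - 36.0 + 5.9) / 7 = 8.0429
deviations (xᵢ − x̄): 9.5571, 7.5571, 11.5571, 8.1571, 9.3571, -44.0429, -2.1429
Σ(xᵢ − x̄)² = 2380.4771 ⇒ m₂ = 2380.4771/7 = 340.06816
Σ(xᵢ − x̄)³ = -81232.7629 ⇒ m₃ = -81232.7629/7 = -11604.68041
m₂^(3/2) = 340.06816^(1.5) = 6271.17563
g₁ = m₃ / m₂^(3/2) = -11604.68041 / 6271.17563 ≈ -1.8505

-1.8505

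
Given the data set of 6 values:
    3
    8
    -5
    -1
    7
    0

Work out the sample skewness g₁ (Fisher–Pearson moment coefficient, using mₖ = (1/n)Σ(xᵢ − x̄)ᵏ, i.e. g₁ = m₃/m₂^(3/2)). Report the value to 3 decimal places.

-0.064

x̄ = (3 + 8 - 5 - 1 + 7 + 0) / 6 = 2.0000
deviations (xᵢ − x̄): 1.0000, 6.0000, -7.0000, -3.0000, 5.0000, -2.0000
Σ(xᵢ − x̄)² = 124.0000 ⇒ m₂ = 124.0000/6 = 20.66667
Σ(xᵢ − x̄)³ = -36.0000 ⇒ m₃ = -36.0000/6 = -6.00000
m₂^(3/2) = 20.66667^(1.5) = 93.95192
g₁ = m₃ / m₂^(3/2) = -6.00000 / 93.95192 ≈ -0.064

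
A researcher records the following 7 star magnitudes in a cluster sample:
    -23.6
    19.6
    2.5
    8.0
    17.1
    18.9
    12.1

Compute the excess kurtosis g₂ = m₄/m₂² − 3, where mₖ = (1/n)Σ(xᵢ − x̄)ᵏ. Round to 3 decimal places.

x̄ = 7.8000
Σ(xᵢ − x̄)² = 1381.5200 ⇒ m₂ = 197.36000
Σ(xᵢ − x̄)⁴ = 1015297.0532 ⇒ m₄ = 145042.43617
m₂² = 38950.96960
g₂ = m₄/m₂² − 3 = 3.72372 − 3 ≈ 0.724

0.724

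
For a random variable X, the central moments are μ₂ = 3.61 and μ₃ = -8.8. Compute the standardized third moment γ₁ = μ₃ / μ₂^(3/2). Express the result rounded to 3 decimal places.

σ = √μ₂ = √3.61 = 1.90000
σ³ = μ₂^(3/2) = 6.85900
γ₁ = μ₃/σ³ = -8.8 / 6.85900 ≈ -1.283

-1.283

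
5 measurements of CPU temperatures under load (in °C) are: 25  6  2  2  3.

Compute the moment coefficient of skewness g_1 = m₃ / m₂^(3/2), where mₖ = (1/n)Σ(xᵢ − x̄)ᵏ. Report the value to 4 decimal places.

x̄ = (25 + 6 + 2 + 2 + 3) / 5 = 7.6000
deviations (xᵢ − x̄): 17.4000, -1.6000, -5.6000, -5.6000, -4.6000
Σ(xᵢ − x̄)² = 389.2000 ⇒ m₂ = 389.2000/5 = 77.84000
Σ(xᵢ − x̄)³ = 4815.3600 ⇒ m₃ = 4815.3600/5 = 963.07200
m₂^(3/2) = 77.84000^(1.5) = 686.75881
g_1 = m₃ / m₂^(3/2) = 963.07200 / 686.75881 ≈ 1.4023

1.4023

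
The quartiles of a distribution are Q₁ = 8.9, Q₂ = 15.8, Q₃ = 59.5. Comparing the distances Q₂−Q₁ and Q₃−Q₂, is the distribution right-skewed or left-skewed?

right-skewed

Q₂ − Q₁ = 6.9;  Q₃ − Q₂ = 43.7
Q₃ − Q₂ > Q₂ − Q₁ ⇒ the upper half is more spread out ⇒ right-skewed.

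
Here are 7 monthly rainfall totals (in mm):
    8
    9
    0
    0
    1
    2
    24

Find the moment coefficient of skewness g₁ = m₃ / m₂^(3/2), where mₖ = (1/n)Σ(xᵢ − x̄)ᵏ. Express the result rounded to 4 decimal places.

1.3497

x̄ = (8 + 9 + 0 + 0 + 1 + 2 + 24) / 7 = 6.2857
deviations (xᵢ − x̄): 1.7143, 2.7143, -6.2857, -6.2857, -5.2857, -4.2857, 17.7143
Σ(xᵢ − x̄)² = 449.4286 ⇒ m₂ = 449.4286/7 = 64.20408
Σ(xᵢ − x̄)³ = 4860.6122 ⇒ m₃ = 4860.6122/7 = 694.37318
m₂^(3/2) = 64.20408^(1.5) = 514.45093
g₁ = m₃ / m₂^(3/2) = 694.37318 / 514.45093 ≈ 1.3497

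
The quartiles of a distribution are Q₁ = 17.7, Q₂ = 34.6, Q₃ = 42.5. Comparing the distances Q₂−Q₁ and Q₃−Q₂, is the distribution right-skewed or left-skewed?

Q₂ − Q₁ = 16.9;  Q₃ − Q₂ = 7.9
Q₂ − Q₁ > Q₃ − Q₂ ⇒ the lower half is more spread out ⇒ left-skewed.

left-skewed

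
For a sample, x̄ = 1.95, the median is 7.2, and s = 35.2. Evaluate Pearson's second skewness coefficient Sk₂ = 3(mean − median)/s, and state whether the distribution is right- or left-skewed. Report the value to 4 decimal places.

-0.4474, left-skewed

Sk₂ = 3(1.95 − 7.2) / 35.2 = 3 × -5.2500 / 35.2
    = -15.7500 / 35.2 ≈ -0.4474
Sk₂ < 0 ⇒ mean < median ⇒ left-skewed (negative skew).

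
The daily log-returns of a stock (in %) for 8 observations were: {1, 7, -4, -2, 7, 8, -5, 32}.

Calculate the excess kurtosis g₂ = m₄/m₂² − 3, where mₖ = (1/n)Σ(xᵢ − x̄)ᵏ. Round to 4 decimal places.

1.2206

x̄ = 5.5000
Σ(xᵢ − x̄)² = 990.0000 ⇒ m₂ = 123.75000
Σ(xᵢ − x̄)⁴ = 517078.5000 ⇒ m₄ = 64634.81250
m₂² = 15314.06250
g₂ = m₄/m₂² − 3 = 4.22062 − 3 ≈ 1.2206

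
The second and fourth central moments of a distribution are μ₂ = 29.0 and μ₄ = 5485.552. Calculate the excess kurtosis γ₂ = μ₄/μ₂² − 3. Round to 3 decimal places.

3.523

μ₂² = 29.0² = 841.00000
μ₄/μ₂² = 5485.552 / 841.00000 = 6.52265
γ₂ = 6.52265 − 3 ≈ 3.523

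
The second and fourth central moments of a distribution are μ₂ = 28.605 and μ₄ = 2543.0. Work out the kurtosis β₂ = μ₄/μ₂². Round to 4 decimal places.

3.1079

μ₂² = 28.605² = 818.24603
μ₄/μ₂² = 2543.0 / 818.24603 = 3.10787
β₂ ≈ 3.1079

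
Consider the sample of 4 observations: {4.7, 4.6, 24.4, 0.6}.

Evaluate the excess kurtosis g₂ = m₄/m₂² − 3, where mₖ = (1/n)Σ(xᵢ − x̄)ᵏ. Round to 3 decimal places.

x̄ = 8.5750
Σ(xᵢ − x̄)² = 344.8475 ⇒ m₂ = 86.21188
Σ(xᵢ − x̄)⁴ = 67235.6662 ⇒ m₄ = 16808.91655
m₂² = 7432.48739
g₂ = m₄/m₂² − 3 = 2.26155 − 3 ≈ -0.738

-0.738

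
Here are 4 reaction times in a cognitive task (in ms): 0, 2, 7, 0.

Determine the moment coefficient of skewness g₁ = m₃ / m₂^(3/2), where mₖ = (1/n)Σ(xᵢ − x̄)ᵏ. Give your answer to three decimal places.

0.900

x̄ = (0 + 2 + 7 + 0) / 4 = 2.2500
deviations (xᵢ − x̄): -2.2500, -0.2500, 4.7500, -2.2500
Σ(xᵢ − x̄)² = 32.7500 ⇒ m₂ = 32.7500/4 = 8.18750
Σ(xᵢ − x̄)³ = 84.3750 ⇒ m₃ = 84.3750/4 = 21.09375
m₂^(3/2) = 8.18750^(1.5) = 23.42756
g₁ = m₃ / m₂^(3/2) = 21.09375 / 23.42756 ≈ 0.900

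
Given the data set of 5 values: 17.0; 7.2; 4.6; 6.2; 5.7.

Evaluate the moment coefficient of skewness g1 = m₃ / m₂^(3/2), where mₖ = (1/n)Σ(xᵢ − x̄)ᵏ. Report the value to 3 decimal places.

x̄ = (17.0 + 7.2 + 4.6 + 6.2 + 5.7) / 5 = 8.1400
deviations (xᵢ − x̄): 8.8600, -0.9400, -3.5400, -1.9400, -2.4400
Σ(xᵢ − x̄)² = 101.6320 ⇒ m₂ = 101.6320/5 = 20.32640
Σ(xᵢ − x̄)³ = 628.4858 ⇒ m₃ = 628.4858/5 = 125.69717
m₂^(3/2) = 20.32640^(1.5) = 91.64119
g1 = m₃ / m₂^(3/2) = 125.69717 / 91.64119 ≈ 1.372

1.372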